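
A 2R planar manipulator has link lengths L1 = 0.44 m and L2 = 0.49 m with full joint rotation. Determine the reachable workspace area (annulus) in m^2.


r_max = L1 + L2 = 0.9300, r_min = |L1 - L2| = 0.0500
A = pi*(r_max^2 - r_min^2) = pi*(0.8649 - 0.0025) = 2.7093

2.7093 m^2


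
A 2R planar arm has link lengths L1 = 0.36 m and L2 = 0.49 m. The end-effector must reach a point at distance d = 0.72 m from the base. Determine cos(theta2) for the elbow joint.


cos(th2) = (d^2 - L1^2 - L2^2)/(2*L1*L2) = (0.72^2 - 0.36^2 - 0.49^2)/(2*0.36*0.49) = 0.4215

0.4215


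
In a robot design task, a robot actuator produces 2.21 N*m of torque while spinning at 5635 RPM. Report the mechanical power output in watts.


omega = 5635 * 2*pi/60 = 590.095820 rad/s
P = tau * omega = 2.21 * 590.095820 = 1304.1118

1304.1118 W


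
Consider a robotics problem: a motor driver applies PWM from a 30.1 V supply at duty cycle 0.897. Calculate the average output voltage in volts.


V_avg = V_supply * D = 30.1*0.897 = 26.9997

26.9997 V


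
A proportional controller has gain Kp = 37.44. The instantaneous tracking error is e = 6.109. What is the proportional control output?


u_P = Kp * e = 37.44 * 6.109 = 228.7210

228.7210


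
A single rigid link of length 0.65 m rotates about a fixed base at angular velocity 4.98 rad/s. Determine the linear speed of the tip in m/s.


v = L*omega = 0.65 * 4.98 = 3.2370

3.2370 m/s


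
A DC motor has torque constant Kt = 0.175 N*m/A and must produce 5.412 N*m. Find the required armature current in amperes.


I = tau / Kt = 5.412/0.175 = 30.9257

30.9257 A


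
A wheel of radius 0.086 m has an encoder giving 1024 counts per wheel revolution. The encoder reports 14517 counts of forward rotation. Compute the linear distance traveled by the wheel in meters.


revs = 14517/1024 = 14.176758
d = revs * 2*pi*r = 14.176758 * 2*pi*0.086 = 7.6605

7.6605 m


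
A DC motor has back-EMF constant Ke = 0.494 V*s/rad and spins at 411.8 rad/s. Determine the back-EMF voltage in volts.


V_emf = Ke * omega = 0.494*411.8 = 203.4292

203.4292 V


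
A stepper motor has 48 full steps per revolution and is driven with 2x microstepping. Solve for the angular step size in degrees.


step = 360/(48*2) = 360/96 = 3.7500

3.7500 degrees


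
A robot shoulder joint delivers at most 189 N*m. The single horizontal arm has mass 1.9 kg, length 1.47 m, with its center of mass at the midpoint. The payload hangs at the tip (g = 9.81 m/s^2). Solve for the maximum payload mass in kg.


tau_arm = m_arm*g*(L/2) = 1.9*9.81*1.47/2 = 13.6997 N*m
tau_payload = tau_max - tau_arm = 189 - 13.6997 = 175.3003
m_payload = tau_payload / (g*L) = 175.3003 / (9.81*1.47) = 12.1562

12.1562 kg


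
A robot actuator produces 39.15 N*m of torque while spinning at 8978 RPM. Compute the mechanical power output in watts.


omega = 8978 * 2*pi/60 = 940.173961 rad/s
P = tau * omega = 39.15 * 940.173961 = 36807.8106

36807.8106 W


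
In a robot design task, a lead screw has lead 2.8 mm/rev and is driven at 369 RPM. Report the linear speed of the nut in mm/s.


v = lead * (RPM/60) = 2.8*369/60 = 17.2200

17.2200 mm/s


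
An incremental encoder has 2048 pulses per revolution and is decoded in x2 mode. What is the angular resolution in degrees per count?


resolution = 360 / (PPR * 2) = 360 / 4096 = 0.0879

0.0879 degrees


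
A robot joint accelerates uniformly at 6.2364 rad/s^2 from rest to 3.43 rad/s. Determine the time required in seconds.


t = delta_omega / alpha = 3.43 / 6.2364 = 0.5500

0.5500 s


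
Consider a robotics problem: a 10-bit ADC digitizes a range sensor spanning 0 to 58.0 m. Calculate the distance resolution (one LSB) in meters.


res = range / 2^n = 58.0/2^10 = 58.0/1024 = 0.0566

0.0566 m


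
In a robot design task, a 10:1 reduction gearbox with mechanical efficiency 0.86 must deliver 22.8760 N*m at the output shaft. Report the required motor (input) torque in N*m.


tau_in = tau_out / (N * eta) = 22.8760 / (10 * 0.86) = 2.6600

2.6600 N*m


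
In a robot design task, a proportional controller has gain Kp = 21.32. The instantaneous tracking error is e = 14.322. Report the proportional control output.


u_P = Kp * e = 21.32 * 14.322 = 305.3450

305.3450


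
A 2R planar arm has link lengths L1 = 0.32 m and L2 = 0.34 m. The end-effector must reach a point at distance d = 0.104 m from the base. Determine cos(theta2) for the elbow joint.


cos(th2) = (d^2 - L1^2 - L2^2)/(2*L1*L2) = (0.104^2 - 0.32^2 - 0.34^2)/(2*0.32*0.34) = -0.9521

-0.9521


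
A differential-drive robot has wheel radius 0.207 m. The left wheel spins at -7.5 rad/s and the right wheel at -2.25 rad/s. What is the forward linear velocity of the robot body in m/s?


v = r*(wR + wL)/2 = 0.207*(-2.25 + -7.5)/2 = -1.0091

-1.0091 m/s


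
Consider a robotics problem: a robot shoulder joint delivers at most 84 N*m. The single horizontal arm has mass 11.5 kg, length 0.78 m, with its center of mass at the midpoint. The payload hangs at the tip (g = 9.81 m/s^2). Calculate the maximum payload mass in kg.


tau_arm = m_arm*g*(L/2) = 11.5*9.81*0.78/2 = 43.9979 N*m
tau_payload = tau_max - tau_arm = 84 - 43.9979 = 40.0021
m_payload = tau_payload / (g*L) = 40.0021 / (9.81*0.78) = 5.2278

5.2278 kg


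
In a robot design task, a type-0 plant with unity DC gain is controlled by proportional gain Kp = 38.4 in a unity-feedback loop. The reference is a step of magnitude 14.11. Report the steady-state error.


e_ss = R/(1 + Kp) = 14.11/(1 + 38.4) = 14.11/39.4000 = 0.3581

0.3581


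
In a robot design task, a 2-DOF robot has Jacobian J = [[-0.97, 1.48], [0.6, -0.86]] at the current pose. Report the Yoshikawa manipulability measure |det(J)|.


det(J) = -0.97*-0.86 - (1.48)*(0.6) = -0.0538
|det(J)| = 0.0538

0.0538


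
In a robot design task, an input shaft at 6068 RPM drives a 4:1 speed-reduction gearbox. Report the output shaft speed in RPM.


omega_out = omega_in / N = 6068 / 4 = 1517.0000

1517.0000 RPM


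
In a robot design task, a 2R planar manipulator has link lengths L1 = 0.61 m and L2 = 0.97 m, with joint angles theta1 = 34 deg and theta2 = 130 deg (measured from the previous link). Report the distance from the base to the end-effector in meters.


x = L1*cos(th1) + L2*cos(th1+th2) = -0.426711
y = L1*sin(th1) + L2*sin(th1+th2) = 0.608476
d = sqrt(x^2 + y^2) = sqrt(0.182082 + 0.370243) = 0.7432

0.7432 m


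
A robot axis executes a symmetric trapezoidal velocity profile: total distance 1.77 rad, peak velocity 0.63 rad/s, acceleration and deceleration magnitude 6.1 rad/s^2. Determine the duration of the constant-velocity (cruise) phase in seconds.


t_acc = v/a = 0.103279 s, d_acc = v^2/(2a) = 0.032533 rad each
d_cruise = 1.77 - 2*0.032533 = 1.704934 rad
t_cruise = d_cruise/v = 1.704934/0.63 = 2.7062

2.7062 s


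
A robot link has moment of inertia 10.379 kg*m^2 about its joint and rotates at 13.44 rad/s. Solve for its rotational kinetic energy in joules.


KE = (1/2)*I*omega^2 = 0.5*10.379*13.44^2 = 937.3981

937.3981 J


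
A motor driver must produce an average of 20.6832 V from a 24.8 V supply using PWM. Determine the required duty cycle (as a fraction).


D = V_avg/V_supply = 20.6832/24.8 = 0.8340

0.8340


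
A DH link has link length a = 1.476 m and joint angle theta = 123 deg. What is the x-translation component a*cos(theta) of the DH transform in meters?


a*cos(theta) = 1.476*cos(123 deg) = -0.8039

-0.8039 m


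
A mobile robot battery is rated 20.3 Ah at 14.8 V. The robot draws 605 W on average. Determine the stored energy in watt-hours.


E = capacity * V = 20.3*14.8 = 300.4400

300.4400 Wh


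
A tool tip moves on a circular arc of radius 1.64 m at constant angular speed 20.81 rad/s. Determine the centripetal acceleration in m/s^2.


a_c = omega^2 * r = 20.81^2 * 1.64 = 710.2120

710.2120 m/s^2


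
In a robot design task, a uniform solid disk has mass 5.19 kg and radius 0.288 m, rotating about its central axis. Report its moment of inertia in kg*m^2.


I = (1/2)*m*R^2 = 0.5*5.19*0.288^2 = 0.2152

0.2152 kg*m^2


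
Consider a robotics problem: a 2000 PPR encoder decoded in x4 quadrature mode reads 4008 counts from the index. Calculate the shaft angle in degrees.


angle = counts * 360 / (PPR*4) = 4008 * 360 / 8000 = 180.3600

180.3600 degrees


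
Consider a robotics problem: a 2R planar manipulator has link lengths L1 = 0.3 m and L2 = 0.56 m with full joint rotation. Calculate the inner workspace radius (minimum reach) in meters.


r_min = |L1 - L2| = |0.3 - 0.56| = 0.2600

0.2600 m


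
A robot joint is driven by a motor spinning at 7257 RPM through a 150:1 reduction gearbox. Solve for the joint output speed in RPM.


omega_joint = omega_motor / N = 7257 / 150 = 48.3800

48.3800 RPM


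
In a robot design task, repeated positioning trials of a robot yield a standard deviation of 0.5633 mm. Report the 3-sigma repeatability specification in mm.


repeatability = 3*sigma = 3*0.5633 = 1.6899

1.6899 mm


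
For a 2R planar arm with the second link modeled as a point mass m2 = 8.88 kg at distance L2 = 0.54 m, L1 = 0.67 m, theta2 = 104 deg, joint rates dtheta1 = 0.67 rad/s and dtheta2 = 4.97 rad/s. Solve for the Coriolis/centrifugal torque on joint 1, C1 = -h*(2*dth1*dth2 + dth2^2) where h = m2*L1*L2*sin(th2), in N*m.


h = m2*L1*L2*sin(th2) = 8.88*0.67*0.54*sin(104 deg) = 3.117351
C1 = -h*(2*0.67*4.97 + 4.97^2) = -3.117351*31.3607 = -97.7623

-97.7623 N*m


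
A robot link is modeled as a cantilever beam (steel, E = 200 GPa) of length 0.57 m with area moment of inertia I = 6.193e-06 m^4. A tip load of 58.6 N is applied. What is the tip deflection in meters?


delta = F*L^3/(3*E*I) = 58.6*0.57^3/(3*2.000e+11*6.193e-06)
      = 10.8523098/3715800 = 2.9206e-06

2.9206e-06 m


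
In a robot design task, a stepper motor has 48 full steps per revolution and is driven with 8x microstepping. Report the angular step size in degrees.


step = 360/(48*8) = 360/384 = 0.9375

0.9375 degrees


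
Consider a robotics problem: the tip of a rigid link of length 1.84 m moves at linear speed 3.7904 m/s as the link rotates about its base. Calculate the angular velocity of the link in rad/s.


omega = v / L = 3.7904 / 1.84 = 2.0600

2.0600 rad/s


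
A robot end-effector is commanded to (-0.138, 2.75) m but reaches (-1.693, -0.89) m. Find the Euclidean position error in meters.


dx = -1.693 - (-0.138) = -1.5550, dy = -0.89 - (2.75) = -3.6400
err = sqrt(2.418025 + 13.249600) = 3.9582

3.9582 m


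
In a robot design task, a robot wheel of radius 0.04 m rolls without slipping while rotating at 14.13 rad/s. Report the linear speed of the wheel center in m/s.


v = omega * r = 14.13 * 0.04 = 0.5652

0.5652 m/s


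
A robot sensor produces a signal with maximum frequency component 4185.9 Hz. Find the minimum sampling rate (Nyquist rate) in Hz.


f_s,min = 2*f_max = 2*4185.9 = 8371.8000

8371.8000 Hz


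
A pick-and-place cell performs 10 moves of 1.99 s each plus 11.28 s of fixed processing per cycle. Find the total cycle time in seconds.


T = 10*1.99 + 11.28 = 31.1800

31.1800 s


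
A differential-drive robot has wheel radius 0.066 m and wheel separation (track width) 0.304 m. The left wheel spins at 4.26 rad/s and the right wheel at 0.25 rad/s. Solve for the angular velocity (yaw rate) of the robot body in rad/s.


omega = r*(wR - wL)/L = 0.066*(0.25 - (4.26))/0.304 = -0.8706

-0.8706 rad/s


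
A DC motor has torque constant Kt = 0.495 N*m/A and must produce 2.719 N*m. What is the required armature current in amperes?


I = tau / Kt = 2.719/0.495 = 5.4929

5.4929 A


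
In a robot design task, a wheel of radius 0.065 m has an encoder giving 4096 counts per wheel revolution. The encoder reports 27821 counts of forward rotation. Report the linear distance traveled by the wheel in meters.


revs = 27821/4096 = 6.792236
d = revs * 2*pi*r = 6.792236 * 2*pi*0.065 = 2.7740

2.7740 m


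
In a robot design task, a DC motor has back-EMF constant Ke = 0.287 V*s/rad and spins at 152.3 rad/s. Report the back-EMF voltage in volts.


V_emf = Ke * omega = 0.287*152.3 = 43.7101

43.7101 V


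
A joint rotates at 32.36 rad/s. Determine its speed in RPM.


RPM = 32.36 * 60/(2*pi) = 309.0152

309.0152 RPM


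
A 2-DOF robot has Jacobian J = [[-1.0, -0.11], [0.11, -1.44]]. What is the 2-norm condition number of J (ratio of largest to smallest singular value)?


JJ^T eigenvalues: trace(JJ^T) = 3.0978, det(JJ^T) = det(J)^2 = 2.10859441
s_max^2 = (3.0978 + sqrt(1.16198720))/2 = 2.08787755
s_min^2 = (3.0978 - sqrt(1.16198720))/2 = 1.00992245
kappa = s_max/s_min = sqrt(2.08787755/1.00992245) = 1.4378

1.4378


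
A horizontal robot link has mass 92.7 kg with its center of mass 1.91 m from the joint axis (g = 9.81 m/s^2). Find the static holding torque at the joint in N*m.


tau = m*g*L = 92.7 * 9.81 * 1.91 = 1736.9292

1736.9292 N*m


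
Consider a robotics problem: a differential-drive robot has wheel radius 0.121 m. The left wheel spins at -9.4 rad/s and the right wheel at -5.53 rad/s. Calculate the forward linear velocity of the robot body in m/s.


v = r*(wR + wL)/2 = 0.121*(-5.53 + -9.4)/2 = -0.9033

-0.9033 m/s


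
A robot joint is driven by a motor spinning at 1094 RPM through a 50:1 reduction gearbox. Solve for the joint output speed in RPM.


omega_joint = omega_motor / N = 1094 / 50 = 21.8800

21.8800 RPM


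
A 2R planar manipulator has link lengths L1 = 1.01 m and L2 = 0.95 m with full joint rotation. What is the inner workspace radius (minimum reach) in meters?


r_min = |L1 - L2| = |1.01 - 0.95| = 0.0600

0.0600 m


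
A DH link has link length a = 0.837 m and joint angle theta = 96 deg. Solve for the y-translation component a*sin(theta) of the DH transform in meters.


a*sin(theta) = 0.837*sin(96 deg) = 0.8324

0.8324 m


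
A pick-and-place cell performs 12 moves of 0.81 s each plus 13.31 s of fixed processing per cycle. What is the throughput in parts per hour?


T_cycle = 12*0.81 + 13.31 = 23.0300 s
rate = 3600/T = 156.3178

156.3178 parts/hour


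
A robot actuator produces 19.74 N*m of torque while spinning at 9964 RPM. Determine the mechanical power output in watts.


omega = 9964 * 2*pi/60 = 1043.427640 rad/s
P = tau * omega = 19.74 * 1043.427640 = 20597.2616

20597.2616 W


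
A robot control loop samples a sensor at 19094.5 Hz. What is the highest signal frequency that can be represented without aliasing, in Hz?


f_max = f_s/2 = 19094.5/2 = 9547.2500

9547.2500 Hz


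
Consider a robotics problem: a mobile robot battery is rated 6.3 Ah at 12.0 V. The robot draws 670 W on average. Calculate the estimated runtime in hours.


E = 6.3*12.0 = 75.6000 Wh
t = E/P = 75.6000/670 = 0.1128

0.1128 hours


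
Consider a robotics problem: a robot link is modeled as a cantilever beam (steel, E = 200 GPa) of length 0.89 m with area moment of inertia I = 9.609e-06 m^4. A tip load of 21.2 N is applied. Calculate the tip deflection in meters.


delta = F*L^3/(3*E*I) = 21.2*0.89^3/(3*2.000e+11*9.609e-06)
      = 14.9453428/5765400 = 2.5922e-06

2.5922e-06 m


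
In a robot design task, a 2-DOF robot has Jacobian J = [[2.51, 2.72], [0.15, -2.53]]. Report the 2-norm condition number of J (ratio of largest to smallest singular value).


JJ^T eigenvalues: trace(JJ^T) = 20.1219, det(JJ^T) = det(J)^2 = 45.67461889
s_max^2 = (20.1219 + sqrt(222.19238405))/2 = 17.51400951
s_min^2 = (20.1219 - sqrt(222.19238405))/2 = 2.60789049
kappa = s_max/s_min = sqrt(17.51400951/2.60789049) = 2.5915

2.5915


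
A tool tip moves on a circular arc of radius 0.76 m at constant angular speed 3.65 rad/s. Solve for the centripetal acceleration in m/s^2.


a_c = omega^2 * r = 3.65^2 * 0.76 = 10.1251

10.1251 m/s^2


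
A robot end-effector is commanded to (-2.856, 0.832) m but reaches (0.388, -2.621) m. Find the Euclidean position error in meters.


dx = 0.388 - (-2.856) = 3.2440, dy = -2.621 - (0.832) = -3.4530
err = sqrt(10.523536 + 11.923209) = 4.7378

4.7378 m


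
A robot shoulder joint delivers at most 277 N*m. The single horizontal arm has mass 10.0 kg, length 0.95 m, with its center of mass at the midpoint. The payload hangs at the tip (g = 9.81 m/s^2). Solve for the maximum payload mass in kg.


tau_arm = m_arm*g*(L/2) = 10.0*9.81*0.95/2 = 46.5975 N*m
tau_payload = tau_max - tau_arm = 277 - 46.5975 = 230.4025
m_payload = tau_payload / (g*L) = 230.4025 / (9.81*0.95) = 24.7226

24.7226 kg


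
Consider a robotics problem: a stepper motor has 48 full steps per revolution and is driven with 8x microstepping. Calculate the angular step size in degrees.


step = 360/(48*8) = 360/384 = 0.9375

0.9375 degrees


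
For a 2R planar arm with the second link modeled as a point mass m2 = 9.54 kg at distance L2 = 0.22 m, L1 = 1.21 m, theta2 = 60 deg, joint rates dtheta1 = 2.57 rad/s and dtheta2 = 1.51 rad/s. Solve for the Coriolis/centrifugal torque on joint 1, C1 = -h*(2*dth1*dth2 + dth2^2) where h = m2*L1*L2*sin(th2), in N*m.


h = m2*L1*L2*sin(th2) = 9.54*1.21*0.22*sin(60 deg) = 2.199313
C1 = -h*(2*2.57*1.51 + 1.51^2) = -2.199313*10.0415 = -22.0844

-22.0844 N*m


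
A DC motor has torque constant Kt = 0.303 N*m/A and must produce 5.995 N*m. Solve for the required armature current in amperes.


I = tau / Kt = 5.995/0.303 = 19.7855

19.7855 A


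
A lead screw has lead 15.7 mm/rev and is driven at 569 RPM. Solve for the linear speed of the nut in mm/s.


v = lead * (RPM/60) = 15.7*569/60 = 148.8883

148.8883 mm/s


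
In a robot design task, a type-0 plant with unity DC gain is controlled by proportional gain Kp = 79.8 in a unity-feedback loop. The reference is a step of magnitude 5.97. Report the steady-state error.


e_ss = R/(1 + Kp) = 5.97/(1 + 79.8) = 5.97/80.8000 = 0.0739

0.0739


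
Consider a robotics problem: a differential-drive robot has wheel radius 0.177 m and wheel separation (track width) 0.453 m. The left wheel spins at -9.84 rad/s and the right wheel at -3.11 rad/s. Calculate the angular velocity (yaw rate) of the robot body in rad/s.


omega = r*(wR - wL)/L = 0.177*(-3.11 - (-9.84))/0.453 = 2.6296

2.6296 rad/s


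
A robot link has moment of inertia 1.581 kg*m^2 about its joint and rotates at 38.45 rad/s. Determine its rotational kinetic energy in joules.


KE = (1/2)*I*omega^2 = 0.5*1.581*38.45^2 = 1168.6772

1168.6772 J


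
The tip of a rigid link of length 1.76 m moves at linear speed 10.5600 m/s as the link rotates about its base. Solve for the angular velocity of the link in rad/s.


omega = v / L = 10.5600 / 1.76 = 6.0000

6.0000 rad/s


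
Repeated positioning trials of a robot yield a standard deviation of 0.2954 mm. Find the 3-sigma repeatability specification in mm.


repeatability = 3*sigma = 3*0.2954 = 0.8862

0.8862 mm


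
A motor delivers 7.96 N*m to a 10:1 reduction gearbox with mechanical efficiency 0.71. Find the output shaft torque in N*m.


tau_out = tau_in * N * eta = 7.96 * 10 * 0.71 = 56.5160

56.5160 N*m


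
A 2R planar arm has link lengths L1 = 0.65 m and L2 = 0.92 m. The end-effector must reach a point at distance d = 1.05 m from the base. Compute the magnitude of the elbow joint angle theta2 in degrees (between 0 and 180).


cos(th2) = (d^2 - L1^2 - L2^2)/(2*L1*L2) = (1.05^2 - 0.65^2 - 0.92^2)/(2*0.65*0.92) = -0.13913043
th2 = acos(-0.13913043) = 97.9975 deg

97.9975 degrees


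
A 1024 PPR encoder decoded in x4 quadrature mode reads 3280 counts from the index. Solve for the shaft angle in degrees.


angle = counts * 360 / (PPR*4) = 3280 * 360 / 4096 = 288.2812

288.2812 degrees


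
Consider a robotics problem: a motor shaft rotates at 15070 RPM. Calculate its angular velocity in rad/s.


omega = 15070 * 2*pi/60 = 1578.1267

1578.1267 rad/s


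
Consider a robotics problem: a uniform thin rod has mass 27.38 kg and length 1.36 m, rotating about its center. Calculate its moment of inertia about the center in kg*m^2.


I = (1/12)*m*L^2 = (1/12)*27.38*1.36^2 = 4.2202

4.2202 kg*m^2


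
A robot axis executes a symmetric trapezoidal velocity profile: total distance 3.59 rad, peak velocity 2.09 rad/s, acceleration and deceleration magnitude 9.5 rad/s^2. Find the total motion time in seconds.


t_acc = v/a = 2.09/9.5 = 0.220000 s
d_acc = v^2/(2a) = 0.229900 rad (each ramp)
d_cruise = 3.59 - 2*0.229900 = 3.130200 rad
t_cruise = 3.130200/2.09 = 1.497703 s
t_total = 2*0.220000 + 1.497703 = 1.9377

1.9377 s


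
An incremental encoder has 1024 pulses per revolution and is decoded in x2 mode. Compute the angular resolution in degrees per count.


resolution = 360 / (PPR * 2) = 360 / 2048 = 0.1758

0.1758 degrees


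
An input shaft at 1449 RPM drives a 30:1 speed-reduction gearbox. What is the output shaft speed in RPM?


omega_out = omega_in / N = 1449 / 30 = 48.3000

48.3000 RPM


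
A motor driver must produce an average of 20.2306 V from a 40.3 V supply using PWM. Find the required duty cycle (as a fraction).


D = V_avg/V_supply = 20.2306/40.3 = 0.5020

0.5020


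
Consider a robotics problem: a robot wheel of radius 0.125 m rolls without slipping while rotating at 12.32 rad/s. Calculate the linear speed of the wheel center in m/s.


v = omega * r = 12.32 * 0.125 = 1.5400

1.5400 m/s


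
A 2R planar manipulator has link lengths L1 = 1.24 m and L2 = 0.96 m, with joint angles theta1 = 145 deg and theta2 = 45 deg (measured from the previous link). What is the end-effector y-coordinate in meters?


y = L1*sin(th1) + L2*sin(th1+th2) = 1.24*sin(145 deg) + 0.96*sin(190 deg) = 0.5445

0.5445 m


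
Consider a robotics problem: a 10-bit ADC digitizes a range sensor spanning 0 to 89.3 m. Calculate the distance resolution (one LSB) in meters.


res = range / 2^n = 89.3/2^10 = 89.3/1024 = 0.0872

0.0872 m


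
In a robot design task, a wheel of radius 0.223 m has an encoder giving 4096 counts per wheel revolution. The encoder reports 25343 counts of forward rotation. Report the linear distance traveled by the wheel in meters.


revs = 25343/4096 = 6.187256
d = revs * 2*pi*r = 6.187256 * 2*pi*0.223 = 8.6693

8.6693 m


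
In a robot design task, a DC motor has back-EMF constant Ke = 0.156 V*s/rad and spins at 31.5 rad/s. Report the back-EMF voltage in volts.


V_emf = Ke * omega = 0.156*31.5 = 4.9140

4.9140 V


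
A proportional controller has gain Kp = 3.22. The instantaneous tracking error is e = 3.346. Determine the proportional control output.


u_P = Kp * e = 3.22 * 3.346 = 10.7741

10.7741


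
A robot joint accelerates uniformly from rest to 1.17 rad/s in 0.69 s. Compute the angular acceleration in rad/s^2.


alpha = delta_omega / t = 1.17 / 0.69 = 1.6957

1.6957 rad/s^2


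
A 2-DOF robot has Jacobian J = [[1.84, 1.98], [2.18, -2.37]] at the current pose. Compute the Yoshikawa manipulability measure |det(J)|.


det(J) = 1.84*-2.37 - (1.98)*(2.18) = -8.6772
|det(J)| = 8.6772

8.6772


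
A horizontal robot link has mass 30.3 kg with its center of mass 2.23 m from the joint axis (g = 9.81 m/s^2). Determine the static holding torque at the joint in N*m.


tau = m*g*L = 30.3 * 9.81 * 2.23 = 662.8519

662.8519 N*m


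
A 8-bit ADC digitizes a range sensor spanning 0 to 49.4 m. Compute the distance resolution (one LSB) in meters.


res = range / 2^n = 49.4/2^8 = 49.4/256 = 0.1930

0.1930 m


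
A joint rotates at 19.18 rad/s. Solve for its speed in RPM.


RPM = 19.18 * 60/(2*pi) = 183.1555

183.1555 RPM


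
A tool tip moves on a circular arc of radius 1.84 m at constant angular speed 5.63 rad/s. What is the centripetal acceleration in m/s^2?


a_c = omega^2 * r = 5.63^2 * 1.84 = 58.3223

58.3223 m/s^2


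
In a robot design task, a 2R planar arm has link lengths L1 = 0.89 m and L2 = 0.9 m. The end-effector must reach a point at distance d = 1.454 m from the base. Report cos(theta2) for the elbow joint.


cos(th2) = (d^2 - L1^2 - L2^2)/(2*L1*L2) = (1.454^2 - 0.89^2 - 0.9^2)/(2*0.89*0.9) = 0.3196

0.3196


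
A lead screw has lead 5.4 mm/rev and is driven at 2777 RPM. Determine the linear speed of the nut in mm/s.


v = lead * (RPM/60) = 5.4*2777/60 = 249.9300

249.9300 mm/s


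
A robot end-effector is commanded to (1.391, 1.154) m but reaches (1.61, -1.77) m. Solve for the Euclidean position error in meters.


dx = 1.61 - (1.391) = 0.2190, dy = -1.77 - (1.154) = -2.9240
err = sqrt(0.047961 + 8.549776) = 2.9322

2.9322 m


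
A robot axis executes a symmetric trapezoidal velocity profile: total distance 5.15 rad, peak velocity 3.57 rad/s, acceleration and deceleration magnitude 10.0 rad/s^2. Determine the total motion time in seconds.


t_acc = v/a = 3.57/10.0 = 0.357000 s
d_acc = v^2/(2a) = 0.637245 rad (each ramp)
d_cruise = 5.15 - 2*0.637245 = 3.875510 rad
t_cruise = 3.875510/3.57 = 1.085577 s
t_total = 2*0.357000 + 1.085577 = 1.7996

1.7996 s


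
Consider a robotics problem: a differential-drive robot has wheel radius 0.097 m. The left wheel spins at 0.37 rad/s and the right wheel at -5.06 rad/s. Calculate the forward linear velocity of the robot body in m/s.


v = r*(wR + wL)/2 = 0.097*(-5.06 + 0.37)/2 = -0.2275

-0.2275 m/s


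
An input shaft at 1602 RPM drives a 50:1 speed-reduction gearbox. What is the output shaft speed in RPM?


omega_out = omega_in / N = 1602 / 50 = 32.0400

32.0400 RPM


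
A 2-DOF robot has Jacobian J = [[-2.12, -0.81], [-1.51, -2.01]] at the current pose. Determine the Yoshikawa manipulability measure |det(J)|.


det(J) = -2.12*-2.01 - (-0.81)*(-1.51) = 3.0381
|det(J)| = 3.0381

3.0381


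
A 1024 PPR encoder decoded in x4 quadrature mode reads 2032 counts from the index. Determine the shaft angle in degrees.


angle = counts * 360 / (PPR*4) = 2032 * 360 / 4096 = 178.5938

178.5938 degrees


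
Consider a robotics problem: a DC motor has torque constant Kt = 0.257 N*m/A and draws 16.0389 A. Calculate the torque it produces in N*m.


tau = Kt * I = 0.257*16.0389 = 4.1220

4.1220 N*m


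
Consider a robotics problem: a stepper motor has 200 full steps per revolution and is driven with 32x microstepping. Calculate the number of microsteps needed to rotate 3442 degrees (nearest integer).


step_size = 360/(200*32) = 360/6400 = 0.056250 deg
n = 3442/(360/6400) = 3442*6400/360 = 61191.1111 -> 61191

61191 steps


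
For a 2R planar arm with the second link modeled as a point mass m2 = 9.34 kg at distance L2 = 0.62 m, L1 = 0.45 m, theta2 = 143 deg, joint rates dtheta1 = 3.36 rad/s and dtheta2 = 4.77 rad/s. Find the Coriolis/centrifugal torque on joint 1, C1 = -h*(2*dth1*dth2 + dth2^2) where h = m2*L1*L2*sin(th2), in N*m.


h = m2*L1*L2*sin(th2) = 9.34*0.45*0.62*sin(143 deg) = 1.568246
C1 = -h*(2*3.36*4.77 + 4.77^2) = -1.568246*54.8073 = -85.9513

-85.9513 N*m


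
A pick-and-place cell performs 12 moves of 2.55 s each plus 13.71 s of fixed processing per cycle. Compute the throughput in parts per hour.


T_cycle = 12*2.55 + 13.71 = 44.3100 s
rate = 3600/T = 81.2458

81.2458 parts/hour


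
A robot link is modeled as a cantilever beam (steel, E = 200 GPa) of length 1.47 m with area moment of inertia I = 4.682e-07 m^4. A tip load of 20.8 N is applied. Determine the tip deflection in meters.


delta = F*L^3/(3*E*I) = 20.8*1.47^3/(3*2.000e+11*4.682e-07)
      = 66.0716784/280920 = 2.3520e-04

2.3520e-04 m


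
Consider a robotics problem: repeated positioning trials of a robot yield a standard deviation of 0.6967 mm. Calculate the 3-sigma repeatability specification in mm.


repeatability = 3*sigma = 3*0.6967 = 2.0901

2.0901 mm


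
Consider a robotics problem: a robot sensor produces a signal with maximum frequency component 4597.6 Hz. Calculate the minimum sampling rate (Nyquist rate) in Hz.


f_s,min = 2*f_max = 2*4597.6 = 9195.2000

9195.2000 Hz


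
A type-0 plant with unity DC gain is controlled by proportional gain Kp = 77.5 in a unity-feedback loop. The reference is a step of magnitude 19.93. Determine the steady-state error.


e_ss = R/(1 + Kp) = 19.93/(1 + 77.5) = 19.93/78.5000 = 0.2539

0.2539


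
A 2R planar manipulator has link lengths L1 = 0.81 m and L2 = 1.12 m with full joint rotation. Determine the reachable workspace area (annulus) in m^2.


r_max = L1 + L2 = 1.9300, r_min = |L1 - L2| = 0.3100
A = pi*(r_max^2 - r_min^2) = pi*(3.7249 - 0.0961) = 11.4002

11.4002 m^2


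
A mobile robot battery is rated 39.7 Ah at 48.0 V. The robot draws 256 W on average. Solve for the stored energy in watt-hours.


E = capacity * V = 39.7*48.0 = 1905.6000

1905.6000 Wh


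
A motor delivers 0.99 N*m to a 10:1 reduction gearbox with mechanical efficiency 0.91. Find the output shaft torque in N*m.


tau_out = tau_in * N * eta = 0.99 * 10 * 0.91 = 9.0090

9.0090 N*m


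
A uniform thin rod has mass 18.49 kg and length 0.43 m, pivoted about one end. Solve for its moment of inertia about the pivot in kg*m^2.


I = (1/3)*m*L^2 = (1/3)*18.49*0.43^2 = 1.1396

1.1396 kg*m^2


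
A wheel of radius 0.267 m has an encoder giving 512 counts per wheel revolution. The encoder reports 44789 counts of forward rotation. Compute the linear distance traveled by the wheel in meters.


revs = 44789/512 = 87.478516
d = revs * 2*pi*r = 87.478516 * 2*pi*0.267 = 146.7549

146.7549 m


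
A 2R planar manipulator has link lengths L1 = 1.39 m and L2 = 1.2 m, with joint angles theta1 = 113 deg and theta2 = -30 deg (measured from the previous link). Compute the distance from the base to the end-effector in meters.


x = L1*cos(th1) + L2*cos(th1+th2) = -0.396873
y = L1*sin(th1) + L2*sin(th1+th2) = 2.470557
d = sqrt(x^2 + y^2) = sqrt(0.157508 + 6.103652) = 2.5022

2.5022 m


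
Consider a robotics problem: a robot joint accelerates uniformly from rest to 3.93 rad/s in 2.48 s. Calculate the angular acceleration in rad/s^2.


alpha = delta_omega / t = 3.93 / 2.48 = 1.5847

1.5847 rad/s^2


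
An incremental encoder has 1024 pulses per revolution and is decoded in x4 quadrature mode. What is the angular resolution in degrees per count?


resolution = 360 / (PPR * 4) = 360 / 4096 = 0.0879

0.0879 degrees


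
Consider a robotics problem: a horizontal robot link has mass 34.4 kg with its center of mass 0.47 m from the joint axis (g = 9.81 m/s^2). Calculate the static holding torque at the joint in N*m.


tau = m*g*L = 34.4 * 9.81 * 0.47 = 158.6081

158.6081 N*m


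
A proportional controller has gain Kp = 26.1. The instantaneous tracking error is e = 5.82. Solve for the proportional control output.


u_P = Kp * e = 26.1 * 5.82 = 151.9020

151.9020


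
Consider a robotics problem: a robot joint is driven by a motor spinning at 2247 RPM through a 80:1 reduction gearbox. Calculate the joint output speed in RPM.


omega_joint = omega_motor / N = 2247 / 80 = 28.0875

28.0875 RPM


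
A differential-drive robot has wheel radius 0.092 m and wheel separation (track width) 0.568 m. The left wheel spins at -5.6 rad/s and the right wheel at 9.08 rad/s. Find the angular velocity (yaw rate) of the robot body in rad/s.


omega = r*(wR - wL)/L = 0.092*(9.08 - (-5.6))/0.568 = 2.3777

2.3777 rad/s


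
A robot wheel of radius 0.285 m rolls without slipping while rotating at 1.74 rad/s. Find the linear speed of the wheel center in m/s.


v = omega * r = 1.74 * 0.285 = 0.4959

0.4959 m/s


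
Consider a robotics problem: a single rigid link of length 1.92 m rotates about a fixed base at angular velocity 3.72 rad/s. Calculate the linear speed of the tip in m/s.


v = L*omega = 1.92 * 3.72 = 7.1424

7.1424 m/s


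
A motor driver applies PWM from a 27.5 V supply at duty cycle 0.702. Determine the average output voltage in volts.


V_avg = V_supply * D = 27.5*0.702 = 19.3050

19.3050 V


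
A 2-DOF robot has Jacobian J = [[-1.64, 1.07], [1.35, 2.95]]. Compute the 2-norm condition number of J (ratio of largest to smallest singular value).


JJ^T eigenvalues: trace(JJ^T) = 14.3595, det(JJ^T) = det(J)^2 = 39.46980625
s_max^2 = (14.3595 + sqrt(48.31601525))/2 = 10.65523613
s_min^2 = (14.3595 - sqrt(48.31601525))/2 = 3.70426387
kappa = s_max/s_min = sqrt(10.65523613/3.70426387) = 1.6960

1.6960


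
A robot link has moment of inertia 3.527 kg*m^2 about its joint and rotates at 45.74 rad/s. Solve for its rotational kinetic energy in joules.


KE = (1/2)*I*omega^2 = 0.5*3.527*45.74^2 = 3689.5023

3689.5023 J


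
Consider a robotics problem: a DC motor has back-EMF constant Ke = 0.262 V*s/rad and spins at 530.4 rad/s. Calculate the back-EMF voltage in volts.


V_emf = Ke * omega = 0.262*530.4 = 138.9648

138.9648 V


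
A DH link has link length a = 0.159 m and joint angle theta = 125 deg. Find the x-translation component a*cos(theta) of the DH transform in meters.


a*cos(theta) = 0.159*cos(125 deg) = -0.0912

-0.0912 m


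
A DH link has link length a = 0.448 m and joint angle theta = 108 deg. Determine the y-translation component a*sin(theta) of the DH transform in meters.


a*sin(theta) = 0.448*sin(108 deg) = 0.4261

0.4261 m


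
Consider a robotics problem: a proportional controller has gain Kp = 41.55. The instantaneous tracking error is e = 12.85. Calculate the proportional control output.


u_P = Kp * e = 41.55 * 12.85 = 533.9175

533.9175


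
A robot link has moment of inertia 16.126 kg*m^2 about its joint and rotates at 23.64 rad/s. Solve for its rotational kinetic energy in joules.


KE = (1/2)*I*omega^2 = 0.5*16.126*23.64^2 = 4506.0043

4506.0043 J


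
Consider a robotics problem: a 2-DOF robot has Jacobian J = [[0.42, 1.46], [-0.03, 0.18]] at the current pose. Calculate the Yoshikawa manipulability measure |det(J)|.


det(J) = 0.42*0.18 - (1.46)*(-0.03) = 0.1194
|det(J)| = 0.1194

0.1194


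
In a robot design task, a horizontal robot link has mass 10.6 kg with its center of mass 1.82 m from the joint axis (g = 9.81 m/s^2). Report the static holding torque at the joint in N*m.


tau = m*g*L = 10.6 * 9.81 * 1.82 = 189.2545

189.2545 N*m


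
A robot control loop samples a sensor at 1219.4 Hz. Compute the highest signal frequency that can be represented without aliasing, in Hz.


f_max = f_s/2 = 1219.4/2 = 609.7000

609.7000 Hz


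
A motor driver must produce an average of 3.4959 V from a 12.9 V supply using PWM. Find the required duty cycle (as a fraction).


D = V_avg/V_supply = 3.4959/12.9 = 0.2710

0.2710


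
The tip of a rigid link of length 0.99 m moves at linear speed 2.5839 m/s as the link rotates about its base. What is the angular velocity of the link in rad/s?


omega = v / L = 2.5839 / 0.99 = 2.6100

2.6100 rad/s


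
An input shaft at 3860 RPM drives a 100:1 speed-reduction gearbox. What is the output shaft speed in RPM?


omega_out = omega_in / N = 3860 / 100 = 38.6000

38.6000 RPM


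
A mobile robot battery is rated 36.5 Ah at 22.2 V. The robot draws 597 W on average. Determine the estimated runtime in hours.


E = 36.5*22.2 = 810.3000 Wh
t = E/P = 810.3000/597 = 1.3573

1.3573 hours


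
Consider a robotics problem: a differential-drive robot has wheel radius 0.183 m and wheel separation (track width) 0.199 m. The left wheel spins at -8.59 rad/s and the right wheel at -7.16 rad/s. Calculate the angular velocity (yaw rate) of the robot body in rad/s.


omega = r*(wR - wL)/L = 0.183*(-7.16 - (-8.59))/0.199 = 1.3150

1.3150 rad/s


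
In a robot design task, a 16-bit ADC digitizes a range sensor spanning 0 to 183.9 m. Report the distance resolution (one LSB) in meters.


res = range / 2^n = 183.9/2^16 = 183.9/65536 = 0.0028

0.0028 m


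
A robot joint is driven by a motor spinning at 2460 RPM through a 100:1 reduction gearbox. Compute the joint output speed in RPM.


omega_joint = omega_motor / N = 2460 / 100 = 24.6000

24.6000 RPM


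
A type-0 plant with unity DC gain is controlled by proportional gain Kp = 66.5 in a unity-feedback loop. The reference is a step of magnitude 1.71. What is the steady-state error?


e_ss = R/(1 + Kp) = 1.71/(1 + 66.5) = 1.71/67.5000 = 0.0253

0.0253


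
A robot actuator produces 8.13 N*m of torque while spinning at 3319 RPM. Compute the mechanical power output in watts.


omega = 3319 * 2*pi/60 = 347.564867 rad/s
P = tau * omega = 8.13 * 347.564867 = 2825.7024

2825.7024 W


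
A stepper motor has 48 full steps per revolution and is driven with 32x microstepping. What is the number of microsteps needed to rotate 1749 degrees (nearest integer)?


step_size = 360/(48*32) = 360/1536 = 0.234375 deg
n = 1749/(360/1536) = 1749*1536/360 = 7462.4000 -> 7462

7462 steps


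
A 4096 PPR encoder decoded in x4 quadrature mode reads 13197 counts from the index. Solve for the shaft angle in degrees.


angle = counts * 360 / (PPR*4) = 13197 * 360 / 16384 = 289.9731

289.9731 degrees


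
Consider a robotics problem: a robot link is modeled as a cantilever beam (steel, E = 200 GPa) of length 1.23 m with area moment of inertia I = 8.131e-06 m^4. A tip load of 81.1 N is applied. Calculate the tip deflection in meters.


delta = F*L^3/(3*E*I) = 81.1*1.23^3/(3*2.000e+11*8.131e-06)
      = 150.9163137/4878600 = 3.0934e-05

3.0934e-05 m


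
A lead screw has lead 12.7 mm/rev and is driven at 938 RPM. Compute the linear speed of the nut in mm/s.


v = lead * (RPM/60) = 12.7*938/60 = 198.5433

198.5433 mm/s


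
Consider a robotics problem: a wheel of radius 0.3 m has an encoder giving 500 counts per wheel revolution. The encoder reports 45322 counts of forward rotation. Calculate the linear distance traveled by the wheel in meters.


revs = 45322/500 = 90.644000
d = revs * 2*pi*r = 90.644000 * 2*pi*0.3 = 170.8599

170.8599 m


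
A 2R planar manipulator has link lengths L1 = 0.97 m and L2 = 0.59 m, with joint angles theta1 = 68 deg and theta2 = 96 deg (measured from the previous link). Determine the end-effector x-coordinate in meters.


x = L1*cos(th1) + L2*cos(th1+th2) = 0.97*cos(68 deg) + 0.59*cos(164 deg) = -0.2038

-0.2038 m


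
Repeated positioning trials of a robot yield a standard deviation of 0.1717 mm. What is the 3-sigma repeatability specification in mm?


repeatability = 3*sigma = 3*0.1717 = 0.5151

0.5151 mm


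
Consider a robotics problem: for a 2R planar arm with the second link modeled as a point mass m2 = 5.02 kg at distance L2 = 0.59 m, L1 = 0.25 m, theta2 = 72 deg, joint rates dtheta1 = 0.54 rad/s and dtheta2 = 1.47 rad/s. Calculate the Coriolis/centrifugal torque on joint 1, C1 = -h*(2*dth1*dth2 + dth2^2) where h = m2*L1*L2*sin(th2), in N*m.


h = m2*L1*L2*sin(th2) = 5.02*0.25*0.59*sin(72 deg) = 0.704210
C1 = -h*(2*0.54*1.47 + 1.47^2) = -0.704210*3.7485 = -2.6397

-2.6397 N*m


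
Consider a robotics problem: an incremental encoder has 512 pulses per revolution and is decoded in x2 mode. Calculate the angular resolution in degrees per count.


resolution = 360 / (PPR * 2) = 360 / 1024 = 0.3516

0.3516 degrees


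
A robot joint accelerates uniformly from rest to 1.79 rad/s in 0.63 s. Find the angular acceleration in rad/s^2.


alpha = delta_omega / t = 1.79 / 0.63 = 2.8413

2.8413 rad/s^2


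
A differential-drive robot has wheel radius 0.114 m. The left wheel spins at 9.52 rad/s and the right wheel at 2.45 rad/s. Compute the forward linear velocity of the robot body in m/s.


v = r*(wR + wL)/2 = 0.114*(2.45 + 9.52)/2 = 0.6823

0.6823 m/s


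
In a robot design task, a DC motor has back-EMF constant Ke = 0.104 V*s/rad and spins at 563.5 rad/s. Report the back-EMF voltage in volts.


V_emf = Ke * omega = 0.104*563.5 = 58.6040

58.6040 V


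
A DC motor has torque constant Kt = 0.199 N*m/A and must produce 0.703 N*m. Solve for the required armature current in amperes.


I = tau / Kt = 0.703/0.199 = 3.5327

3.5327 A
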